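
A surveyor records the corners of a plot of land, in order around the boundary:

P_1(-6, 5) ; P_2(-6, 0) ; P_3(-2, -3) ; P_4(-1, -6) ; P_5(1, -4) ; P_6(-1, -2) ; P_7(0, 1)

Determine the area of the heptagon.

33

Apply Gauss's area formula: 2A = Σ (x_i·y_{i+1} − x_{i+1}·y_i), indices taken mod 7.
Σ = (30) + (18) + (9) + (10) + (-6) + (-1) + (6) = 66
Area = |Σ|/2 = 33.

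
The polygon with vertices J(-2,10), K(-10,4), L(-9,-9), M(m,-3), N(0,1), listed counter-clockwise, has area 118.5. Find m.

Write out the shoelace sum; only the two edges meeting at M involve m:
2·Area = [((-9)·(-3) − m·(-9)) + (m·1 − 0·(-3))] + 220
       = 10·m + 247 = 237
⇒ m = -1.

-1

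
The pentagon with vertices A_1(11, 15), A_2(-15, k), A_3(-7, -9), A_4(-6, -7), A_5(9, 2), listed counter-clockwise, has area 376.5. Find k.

13

Write out the shoelace sum; only the two edges meeting at A_2 involve k:
2·Area = [(11·k − (-15)·15) + ((-15)·(-9) − (-7)·k)] + 159
       = 18·k + 519 = 753
⇒ k = 13.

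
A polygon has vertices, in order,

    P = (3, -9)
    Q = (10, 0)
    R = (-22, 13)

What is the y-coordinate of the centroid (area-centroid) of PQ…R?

4/3

Apply the shoelace formula. First the cross-terms c_i = x_i·y_{i+1} − x_{i+1}·y_i:
  90, 130, 159  ⇒  2A = 379, A = 189.5.
Then Σ (y_i + y_{i+1})·c_i = 1516, so ȳ = 1516 / (6·189.5) = 4/3.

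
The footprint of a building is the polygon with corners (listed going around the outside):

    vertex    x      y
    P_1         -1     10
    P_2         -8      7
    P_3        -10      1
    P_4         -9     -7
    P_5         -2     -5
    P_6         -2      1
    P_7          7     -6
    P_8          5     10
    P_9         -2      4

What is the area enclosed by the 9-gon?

Apply the shoelace (surveyor's) formula: 2A = Σ (x_i·y_{i+1} − x_{i+1}·y_i), indices taken mod 9.
Σ = (73) + (62) + (79) + (31) + (-12) + (5) + (100) + (40) + (-16) = 362
Area = |Σ|/2 = 181.

181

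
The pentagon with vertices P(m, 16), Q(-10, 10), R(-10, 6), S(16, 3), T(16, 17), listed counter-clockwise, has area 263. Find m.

Write out the shoelace sum; only the two edges meeting at P involve m:
2·Area = [(16·16 − m·17) + (m·10 − (-10)·16)] + 138
       = -7·m + 554 = 526
⇒ m = 4.

4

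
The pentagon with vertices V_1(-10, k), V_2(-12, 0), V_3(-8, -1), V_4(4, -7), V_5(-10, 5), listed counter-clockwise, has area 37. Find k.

1

Write out the shoelace sum; only the two edges meeting at V_1 involve k:
2·Area = [((-10)·k − (-10)·5) + ((-10)·0 − (-12)·k)] + 22
       = 2·k + 72 = 74
⇒ k = 1.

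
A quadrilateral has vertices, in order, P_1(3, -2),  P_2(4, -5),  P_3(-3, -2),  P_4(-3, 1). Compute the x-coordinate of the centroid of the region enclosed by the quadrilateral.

1/6

Apply the shoelace formula. First the cross-terms c_i = x_i·y_{i+1} − x_{i+1}·y_i:
  -7, -23, -9, 3  ⇒  2A = -36, A = -18.
Then Σ (x_i + x_{i+1})·c_i = -18, so x̄ = -18 / (6·(-18)) = 1/6.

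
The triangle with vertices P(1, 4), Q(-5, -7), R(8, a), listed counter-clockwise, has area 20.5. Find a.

Write out the shoelace sum; only the two edges meeting at R involve a:
2·Area = [((-5)·a − 8·(-7)) + (8·4 − 1·a)] + 13
       = -6·a + 101 = 41
⇒ a = 10.

10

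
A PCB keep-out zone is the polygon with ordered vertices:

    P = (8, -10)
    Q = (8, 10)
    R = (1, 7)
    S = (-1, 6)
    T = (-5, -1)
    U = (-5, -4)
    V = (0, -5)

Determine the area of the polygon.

Apply the shoelace formula: 2A = Σ (x_i·y_{i+1} − x_{i+1}·y_i), indices taken mod 7.
Σ = (160) + (46) + (13) + (31) + (15) + (25) + (40) = 330
Area = |Σ|/2 = 165.

165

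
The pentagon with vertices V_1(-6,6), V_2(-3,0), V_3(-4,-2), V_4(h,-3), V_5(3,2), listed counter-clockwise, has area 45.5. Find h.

The doubled signed area Σ (x_i y_{i+1} − x_{i+1} y_i) is linear in h.
With h=0 it equals 75; the coefficient of h is 4 (from the two edges through V_4).
So 4·h + 75 = 2·45.5 = 91 ⇒ h = 4.

4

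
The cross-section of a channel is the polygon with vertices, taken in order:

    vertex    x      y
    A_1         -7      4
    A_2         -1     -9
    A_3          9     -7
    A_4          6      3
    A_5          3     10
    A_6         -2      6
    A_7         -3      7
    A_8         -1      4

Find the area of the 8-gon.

Apply Gauss's area formula: 2A = Σ (x_i·y_{i+1} − x_{i+1}·y_i), indices taken mod 8.
A_1→A_2: (-7)(-9) − (-1)(4) = 67
A_2→A_3: (-1)(-7) − (9)(-9) = 88
A_3→A_4: (9)(3) − (6)(-7) = 69
A_4→A_5: (6)(10) − (3)(3) = 51
A_5→A_6: (3)(6) − (-2)(10) = 38
A_6→A_7: (-2)(7) − (-3)(6) = 4
A_7→A_8: (-3)(4) − (-1)(7) = -5
A_8→A_1: (-1)(4) − (-7)(4) = 24
Σ = 336
Area = |Σ|/2 = 168.

168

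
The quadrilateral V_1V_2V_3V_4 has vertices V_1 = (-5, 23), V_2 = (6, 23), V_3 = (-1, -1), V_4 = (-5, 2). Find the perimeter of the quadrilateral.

62

|V_1V_2| = √((11)² + (0)²) = √121 = 11
|V_2V_3| = √((-7)² + (-24)²) = √625 = 25
|V_3V_4| = √((-4)² + (3)²) = √25 = 5
|V_4V_1| = √((0)² + (21)²) = √441 = 21
Perimeter = 11 + 25 + 5 + 21 = 62.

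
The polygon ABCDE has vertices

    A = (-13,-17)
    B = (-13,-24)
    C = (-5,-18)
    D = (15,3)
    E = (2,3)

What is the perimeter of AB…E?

|AB| = √((0)² + (-7)²) = √49 = 7
|BC| = √((8)² + (6)²) = √100 = 10
|CD| = √((20)² + (21)²) = √841 = 29
|DE| = √((-13)² + (0)²) = √169 = 13
|EA| = √((-15)² + (-20)²) = √625 = 25
Perimeter = 7 + 10 + 29 + 13 + 25 = 84.

84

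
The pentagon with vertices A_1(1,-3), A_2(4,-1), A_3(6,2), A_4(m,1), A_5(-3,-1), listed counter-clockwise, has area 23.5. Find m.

-1

Write out the shoelace sum; only the two edges meeting at A_4 involve m:
2·Area = [(6·1 − m·2) + (m·(-1) − (-3)·1)] + 35
       = -3·m + 44 = 47
⇒ m = -1.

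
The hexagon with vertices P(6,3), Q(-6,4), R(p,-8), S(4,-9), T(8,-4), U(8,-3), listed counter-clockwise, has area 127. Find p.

Write out the shoelace sum; only the two edges meeting at R involve p:
2·Area = [((-6)·(-8) − p·4) + (p·(-9) − 4·(-8))] + 148
       = -13·p + 228 = 254
⇒ p = -2.

-2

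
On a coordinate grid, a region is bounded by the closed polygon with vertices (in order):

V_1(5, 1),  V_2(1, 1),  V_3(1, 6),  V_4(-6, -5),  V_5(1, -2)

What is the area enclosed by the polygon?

34

Σ = (4) + (5) + (31) + (17) + (11) = 68
Area = |Σ|/2 = 34.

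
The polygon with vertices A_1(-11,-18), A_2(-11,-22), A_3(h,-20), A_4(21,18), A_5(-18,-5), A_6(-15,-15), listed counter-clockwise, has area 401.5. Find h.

Write out the shoelace sum; only the two edges meeting at A_3 involve h:
2·Area = [((-11)·(-20) − h·(-22)) + (h·18 − 21·(-20))] + 563
       = 40·h + 1203 = 803
⇒ h = -10.

-10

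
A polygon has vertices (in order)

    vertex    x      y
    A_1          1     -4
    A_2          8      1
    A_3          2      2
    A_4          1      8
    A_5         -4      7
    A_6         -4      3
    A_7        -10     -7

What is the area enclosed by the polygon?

110.5

Apply the shoelace (surveyor's) formula: 2A = Σ (x_i·y_{i+1} − x_{i+1}·y_i), indices taken mod 7.
Cross-terms: 33, 14, 14, 39, 16, 58, 47  ⇒  Σ = 221
Area = |Σ|/2 = 110.5.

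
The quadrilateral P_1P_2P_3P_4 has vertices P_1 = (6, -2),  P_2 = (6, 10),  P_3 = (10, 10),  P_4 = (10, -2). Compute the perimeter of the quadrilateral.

|P_1P_2| = √((0)² + (12)²) = √144 = 12
|P_2P_3| = √((4)² + (0)²) = √16 = 4
|P_3P_4| = √((0)² + (-12)²) = √144 = 12
|P_4P_1| = √((-4)² + (0)²) = √16 = 4
Perimeter = 12 + 4 + 12 + 4 = 32.

32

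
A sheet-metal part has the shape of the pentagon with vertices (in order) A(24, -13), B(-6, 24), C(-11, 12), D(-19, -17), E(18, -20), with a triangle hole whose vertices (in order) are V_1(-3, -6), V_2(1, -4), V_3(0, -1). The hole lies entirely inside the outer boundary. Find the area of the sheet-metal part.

1011.5

Outer boundary:
Cross-terms: 498, 192, 415, 686, 246  ⇒  Σ = 2037
Area = |Σ|/2 = 1018.5.
Hole:
Σ = (18) + (-1) + (-3) = 14
Area = |Σ|/2 = 7.
Net area = 1018.5 − 7 = 1011.5.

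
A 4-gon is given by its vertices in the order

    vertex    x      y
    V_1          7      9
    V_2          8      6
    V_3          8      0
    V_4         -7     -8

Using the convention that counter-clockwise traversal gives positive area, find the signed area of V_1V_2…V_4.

-74.5

Σ = (-30) + (-48) + (-64) + (-7) = -149
Signed area = Σ/2 = -74.5 (negative ⇒ clockwise traversal).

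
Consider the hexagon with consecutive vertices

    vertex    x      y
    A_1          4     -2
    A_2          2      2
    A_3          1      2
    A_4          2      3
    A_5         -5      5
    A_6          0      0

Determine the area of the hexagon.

19

Σ = (12) + (2) + (-1) + (25) + (0) + (0) = 38
Area = |Σ|/2 = 19.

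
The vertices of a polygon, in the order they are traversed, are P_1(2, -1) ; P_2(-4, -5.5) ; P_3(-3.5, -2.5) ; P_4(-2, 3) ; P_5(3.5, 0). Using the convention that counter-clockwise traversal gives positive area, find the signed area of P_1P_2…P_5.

Σ = (-15) + (-9.25) + (-15.5) + (-10.5) + (-3.5) = -53.75
Signed area = Σ/2 = -26.875 (negative ⇒ clockwise traversal).

-26.875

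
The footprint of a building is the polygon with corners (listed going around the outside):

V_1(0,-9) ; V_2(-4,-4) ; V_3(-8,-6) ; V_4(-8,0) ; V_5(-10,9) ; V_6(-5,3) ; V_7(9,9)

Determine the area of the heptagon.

Apply the surveyor's formula: 2A = Σ (x_i·y_{i+1} − x_{i+1}·y_i), indices taken mod 7.
Σ = (-36) + (-8) + (-48) + (-72) + (15) + (-72) + (-81) = -302
Area = |Σ|/2 = 151.

151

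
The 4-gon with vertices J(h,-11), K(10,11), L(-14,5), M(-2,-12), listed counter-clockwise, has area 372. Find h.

10

Write out the shoelace sum; only the two edges meeting at J involve h:
2·Area = [((-2)·(-11) − h·(-12)) + (h·11 − 10·(-11))] + 382
       = 23·h + 514 = 744
⇒ h = 10.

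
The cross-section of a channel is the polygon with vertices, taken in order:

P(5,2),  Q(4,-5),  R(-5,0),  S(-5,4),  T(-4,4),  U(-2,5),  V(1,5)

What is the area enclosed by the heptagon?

Apply the surveyor's formula: 2A = Σ (x_i·y_{i+1} − x_{i+1}·y_i), indices taken mod 7.
Σ = (-33) + (-25) + (-20) + (-4) + (-12) + (-15) + (-23) = -132
Area = |Σ|/2 = 66.

66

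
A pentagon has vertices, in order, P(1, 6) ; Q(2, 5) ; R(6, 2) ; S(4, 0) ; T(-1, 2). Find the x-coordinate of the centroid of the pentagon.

95/41

Apply the shoelace (surveyor's) formula. First the cross-terms c_i = x_i·y_{i+1} − x_{i+1}·y_i:
  -7, -26, -8, 8, -8  ⇒  2A = -41, A = -20.5.
Then Σ (x_i + x_{i+1})·c_i = -285, so x̄ = -285 / (6·(-20.5)) = 95/41.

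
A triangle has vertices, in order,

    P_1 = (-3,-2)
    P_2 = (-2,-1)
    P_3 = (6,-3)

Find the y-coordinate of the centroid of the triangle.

-2

Apply the shoelace formula. First the cross-terms c_i = x_i·y_{i+1} − x_{i+1}·y_i:
  -1, 12, -21  ⇒  2A = -10, A = -5.
Then Σ (y_i + y_{i+1})·c_i = 60, so ȳ = 60 / (6·(-5)) = -2.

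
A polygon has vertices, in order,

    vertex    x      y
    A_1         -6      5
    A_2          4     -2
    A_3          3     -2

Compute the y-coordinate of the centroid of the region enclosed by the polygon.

Apply the shoelace (surveyor's) formula. First the cross-terms c_i = x_i·y_{i+1} − x_{i+1}·y_i:
  -8, -2, 3  ⇒  2A = -7, A = -3.5.
Then Σ (y_i + y_{i+1})·c_i = -7, so ȳ = -7 / (6·(-3.5)) = 1/3.

1/3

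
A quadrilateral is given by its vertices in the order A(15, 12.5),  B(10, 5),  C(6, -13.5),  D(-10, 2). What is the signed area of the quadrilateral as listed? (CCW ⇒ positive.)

Cross-terms: -50, -165, -123, -155  ⇒  Σ = -493
Signed area = Σ/2 = -246.5 (negative ⇒ clockwise traversal).

-246.5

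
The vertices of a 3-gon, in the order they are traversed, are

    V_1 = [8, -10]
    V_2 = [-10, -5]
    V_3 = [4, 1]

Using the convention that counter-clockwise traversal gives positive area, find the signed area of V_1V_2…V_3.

Cross-terms: -140, 10, -48  ⇒  Σ = -178
Signed area = Σ/2 = -89 (negative ⇒ clockwise traversal).

-89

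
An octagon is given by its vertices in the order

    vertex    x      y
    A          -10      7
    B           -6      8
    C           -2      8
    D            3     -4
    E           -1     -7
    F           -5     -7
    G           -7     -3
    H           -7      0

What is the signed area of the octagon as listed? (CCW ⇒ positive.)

-121.5

Apply the shoelace (surveyor's) formula: 2A = Σ (x_i·y_{i+1} − x_{i+1}·y_i), indices taken mod 8.
A→B: (-10)(8) − (-6)(7) = -38
B→C: (-6)(8) − (-2)(8) = -32
C→D: (-2)(-4) − (3)(8) = -16
D→E: (3)(-7) − (-1)(-4) = -25
E→F: (-1)(-7) − (-5)(-7) = -28
F→G: (-5)(-3) − (-7)(-7) = -34
G→H: (-7)(0) − (-7)(-3) = -21
H→A: (-7)(7) − (-10)(0) = -49
Σ = -243
Signed area = Σ/2 = -121.5 (negative ⇒ clockwise traversal).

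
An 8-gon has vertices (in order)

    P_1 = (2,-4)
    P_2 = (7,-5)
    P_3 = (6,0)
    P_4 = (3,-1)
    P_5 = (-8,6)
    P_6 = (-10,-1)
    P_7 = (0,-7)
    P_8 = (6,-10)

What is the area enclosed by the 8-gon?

Cross-terms: 18, 30, -6, 10, 68, 70, 42, -4  ⇒  Σ = 228
Area = |Σ|/2 = 114.

114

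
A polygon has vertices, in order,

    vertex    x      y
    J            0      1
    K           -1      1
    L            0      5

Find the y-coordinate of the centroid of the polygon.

7/3

Apply the shoelace (surveyor's) formula. First the cross-terms c_i = x_i·y_{i+1} − x_{i+1}·y_i:
  1, -5, 0  ⇒  2A = -4, A = -2.
Then Σ (y_i + y_{i+1})·c_i = -28, so ȳ = -28 / (6·(-2)) = 7/3.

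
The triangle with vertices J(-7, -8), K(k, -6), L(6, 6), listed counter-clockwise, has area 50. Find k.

Write out the shoelace sum; only the two edges meeting at K involve k:
2·Area = [((-7)·(-6) − k·(-8)) + (k·6 − 6·(-6))] + -6
       = 14·k + 72 = 100
⇒ k = 2.

2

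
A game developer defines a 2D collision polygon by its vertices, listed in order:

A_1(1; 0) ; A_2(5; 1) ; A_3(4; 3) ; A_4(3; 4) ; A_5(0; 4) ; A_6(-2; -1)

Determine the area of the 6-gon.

20

Σ = (1) + (11) + (7) + (12) + (8) + (1) = 40
Area = |Σ|/2 = 20.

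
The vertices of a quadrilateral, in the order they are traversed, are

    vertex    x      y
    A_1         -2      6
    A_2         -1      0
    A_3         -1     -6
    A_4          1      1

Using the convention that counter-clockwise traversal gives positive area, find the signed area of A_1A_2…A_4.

12.5

Σ = (6) + (6) + (5) + (8) = 25
Signed area = Σ/2 = 12.5 (positive ⇒ counter-clockwise traversal).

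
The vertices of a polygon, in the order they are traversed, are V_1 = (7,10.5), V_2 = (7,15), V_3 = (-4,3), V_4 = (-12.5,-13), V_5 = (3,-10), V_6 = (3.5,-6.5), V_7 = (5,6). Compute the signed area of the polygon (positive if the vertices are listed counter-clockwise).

222.75

Σ = (31.5) + (81) + (89.5) + (164) + (15.5) + (53.5) + (10.5) = 445.5
Signed area = Σ/2 = 222.75 (positive ⇒ counter-clockwise traversal).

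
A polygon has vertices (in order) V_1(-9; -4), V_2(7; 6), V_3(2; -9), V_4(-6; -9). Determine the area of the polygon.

V_1→V_2: (-9)(6) − (7)(-4) = -26
V_2→V_3: (7)(-9) − (2)(6) = -75
V_3→V_4: (2)(-9) − (-6)(-9) = -72
V_4→V_1: (-6)(-4) − (-9)(-9) = -57
Σ = -230
Area = |Σ|/2 = 115.

115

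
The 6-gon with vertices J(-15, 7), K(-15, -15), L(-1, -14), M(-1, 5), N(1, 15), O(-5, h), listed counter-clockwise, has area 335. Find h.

9

Write out the shoelace sum; only the two edges meeting at O involve h:
2·Area = [(1·h − (-5)·15) + ((-5)·7 − (-15)·h)] + 486
       = 16·h + 526 = 670
⇒ h = 9.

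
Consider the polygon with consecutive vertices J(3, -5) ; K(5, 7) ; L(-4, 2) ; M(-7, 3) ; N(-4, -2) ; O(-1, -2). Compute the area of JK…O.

64.5

J→K: (3)(7) − (5)(-5) = 46
K→L: (5)(2) − (-4)(7) = 38
L→M: (-4)(3) − (-7)(2) = 2
M→N: (-7)(-2) − (-4)(3) = 26
N→O: (-4)(-2) − (-1)(-2) = 6
O→J: (-1)(-5) − (3)(-2) = 11
Σ = 129
Area = |Σ|/2 = 64.5.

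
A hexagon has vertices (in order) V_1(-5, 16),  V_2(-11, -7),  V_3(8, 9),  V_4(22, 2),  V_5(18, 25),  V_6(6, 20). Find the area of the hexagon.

453

Σ = (211) + (-43) + (-182) + (514) + (210) + (196) = 906
Area = |Σ|/2 = 453.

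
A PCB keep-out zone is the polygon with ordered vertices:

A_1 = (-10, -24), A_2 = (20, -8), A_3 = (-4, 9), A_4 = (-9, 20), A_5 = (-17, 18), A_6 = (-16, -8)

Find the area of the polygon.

807.5

Apply the shoelace (surveyor's) formula: 2A = Σ (x_i·y_{i+1} − x_{i+1}·y_i), indices taken mod 6.
A_1→A_2: (-10)(-8) − (20)(-24) = 560
A_2→A_3: (20)(9) − (-4)(-8) = 148
A_3→A_4: (-4)(20) − (-9)(9) = 1
A_4→A_5: (-9)(18) − (-17)(20) = 178
A_5→A_6: (-17)(-8) − (-16)(18) = 424
A_6→A_1: (-16)(-24) − (-10)(-8) = 304
Σ = 1615
Area = |Σ|/2 = 807.5.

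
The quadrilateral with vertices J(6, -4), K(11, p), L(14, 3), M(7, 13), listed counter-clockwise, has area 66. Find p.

0

The doubled signed area Σ (x_i y_{i+1} − x_{i+1} y_i) is linear in p.
With p=0 it equals 132; the coefficient of p is -8 (from the two edges through K).
So -8·p + 132 = 2·66 = 132 ⇒ p = 0.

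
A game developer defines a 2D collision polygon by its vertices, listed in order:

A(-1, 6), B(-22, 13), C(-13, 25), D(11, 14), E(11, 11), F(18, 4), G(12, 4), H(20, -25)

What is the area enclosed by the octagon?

Apply Gauss's area formula: 2A = Σ (x_i·y_{i+1} − x_{i+1}·y_i), indices taken mod 8.
Cross-terms: 119, -381, -457, -33, -154, 24, -380, 95  ⇒  Σ = -1167
Area = |Σ|/2 = 583.5.

583.5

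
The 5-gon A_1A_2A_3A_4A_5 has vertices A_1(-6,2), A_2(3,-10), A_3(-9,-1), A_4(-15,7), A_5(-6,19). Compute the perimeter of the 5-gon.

|A_1A_2| = √((9)² + (-12)²) = √225 = 15
|A_2A_3| = √((-12)² + (9)²) = √225 = 15
|A_3A_4| = √((-6)² + (8)²) = √100 = 10
|A_4A_5| = √((9)² + (12)²) = √225 = 15
|A_5A_1| = √((0)² + (-17)²) = √289 = 17
Perimeter = 15 + 15 + 10 + 15 + 17 = 72.

72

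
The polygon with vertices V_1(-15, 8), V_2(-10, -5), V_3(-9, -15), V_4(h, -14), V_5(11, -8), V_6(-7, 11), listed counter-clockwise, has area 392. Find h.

The doubled signed area Σ (x_i y_{i+1} − x_{i+1} y_i) is linear in h.
With h=0 it equals 714; the coefficient of h is 7 (from the two edges through V_4).
So 7·h + 714 = 2·392 = 784 ⇒ h = 10.

10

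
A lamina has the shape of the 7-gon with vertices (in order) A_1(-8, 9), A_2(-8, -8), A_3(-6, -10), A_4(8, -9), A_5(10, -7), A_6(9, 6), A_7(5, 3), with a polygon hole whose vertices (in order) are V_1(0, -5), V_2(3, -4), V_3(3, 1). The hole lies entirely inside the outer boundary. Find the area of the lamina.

Outer boundary:
Apply the shoelace formula: 2A = Σ (x_i·y_{i+1} − x_{i+1}·y_i), indices taken mod 7.
Cross-terms: 136, 32, 134, 34, 123, -3, 69  ⇒  Σ = 525
Area = |Σ|/2 = 262.5.
Hole:
Apply Gauss's area formula: 2A = Σ (x_i·y_{i+1} − x_{i+1}·y_i), indices taken mod 3.
Σ = (15) + (15) + (-15) = 15
Area = |Σ|/2 = 7.5.
Net area = 262.5 − 7.5 = 255.

255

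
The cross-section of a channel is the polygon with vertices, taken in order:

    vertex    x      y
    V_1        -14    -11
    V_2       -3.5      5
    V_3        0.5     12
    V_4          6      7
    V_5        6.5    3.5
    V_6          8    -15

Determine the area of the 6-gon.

Apply the shoelace (surveyor's) formula: 2A = Σ (x_i·y_{i+1} − x_{i+1}·y_i), indices taken mod 6.
V_1→V_2: (-14)(5) − (-3.5)(-11) = -108.5
V_2→V_3: (-3.5)(12) − (0.5)(5) = -44.5
V_3→V_4: (0.5)(7) − (6)(12) = -68.5
V_4→V_5: (6)(3.5) − (6.5)(7) = -24.5
V_5→V_6: (6.5)(-15) − (8)(3.5) = -125.5
V_6→V_1: (8)(-11) − (-14)(-15) = -298
Σ = -669.5
Area = |Σ|/2 = 334.75.

334.75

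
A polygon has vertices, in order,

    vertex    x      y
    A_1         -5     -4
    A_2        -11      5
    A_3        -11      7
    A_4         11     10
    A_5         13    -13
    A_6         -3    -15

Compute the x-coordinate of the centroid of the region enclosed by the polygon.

425/159

Apply the shoelace formula. First the cross-terms c_i = x_i·y_{i+1} − x_{i+1}·y_i:
  -69, -22, -187, -273, -234, -63  ⇒  2A = -848, A = -424.
Then Σ (x_i + x_{i+1})·c_i = -6800, so x̄ = -6800 / (6·(-424)) = 425/159.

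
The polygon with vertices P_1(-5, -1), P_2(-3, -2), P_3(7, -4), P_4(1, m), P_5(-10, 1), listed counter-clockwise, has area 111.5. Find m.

The doubled signed area Σ (x_i y_{i+1} − x_{i+1} y_i) is linear in m.
With m=0 it equals 53; the coefficient of m is 17 (from the two edges through P_4).
So 17·m + 53 = 2·111.5 = 223 ⇒ m = 10.

10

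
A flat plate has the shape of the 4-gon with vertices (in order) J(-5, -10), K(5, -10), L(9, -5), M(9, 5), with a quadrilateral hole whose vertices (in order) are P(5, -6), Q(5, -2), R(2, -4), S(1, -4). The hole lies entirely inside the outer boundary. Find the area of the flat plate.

Outer boundary:
Σ = (100) + (65) + (90) + (-65) = 190
Area = |Σ|/2 = 95.
Hole:
Σ = (20) + (-16) + (-4) + (14) = 14
Area = |Σ|/2 = 7.
Net area = 95 − 7 = 88.

88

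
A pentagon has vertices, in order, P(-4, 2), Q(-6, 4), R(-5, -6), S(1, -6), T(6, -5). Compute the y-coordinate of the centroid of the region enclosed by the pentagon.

Apply the surveyor's formula. First the cross-terms c_i = x_i·y_{i+1} − x_{i+1}·y_i:
  -4, 56, 36, 31, -8  ⇒  2A = 111, A = 55.5.
Then Σ (y_i + y_{i+1})·c_i = -885, so ȳ = -885 / (6·55.5) = -295/111.

-295/111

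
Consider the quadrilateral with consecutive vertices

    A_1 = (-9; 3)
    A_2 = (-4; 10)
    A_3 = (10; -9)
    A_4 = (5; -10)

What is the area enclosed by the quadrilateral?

Σ = (-78) + (-64) + (-55) + (-75) = -272
Area = |Σ|/2 = 136.

136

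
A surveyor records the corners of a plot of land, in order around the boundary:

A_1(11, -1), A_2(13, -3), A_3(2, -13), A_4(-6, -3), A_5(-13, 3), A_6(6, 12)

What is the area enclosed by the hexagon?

318

Σ = (-20) + (-163) + (-84) + (-57) + (-174) + (-138) = -636
Area = |Σ|/2 = 318.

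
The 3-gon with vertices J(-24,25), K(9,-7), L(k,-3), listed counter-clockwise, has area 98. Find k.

Write out the shoelace sum; only the two edges meeting at L involve k:
2·Area = [(9·(-3) − k·(-7)) + (k·25 − (-24)·(-3))] + -57
       = 32·k + -156 = 196
⇒ k = 11.

11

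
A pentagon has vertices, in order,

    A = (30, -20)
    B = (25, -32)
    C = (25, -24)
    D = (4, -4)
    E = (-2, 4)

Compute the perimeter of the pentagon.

|AB| = √((-5)² + (-12)²) = √169 = 13
|BC| = √((0)² + (8)²) = √64 = 8
|CD| = √((-21)² + (20)²) = √841 = 29
|DE| = √((-6)² + (8)²) = √100 = 10
|EA| = √((32)² + (-24)²) = √1600 = 40
Perimeter = 13 + 8 + 29 + 10 + 40 = 100.

100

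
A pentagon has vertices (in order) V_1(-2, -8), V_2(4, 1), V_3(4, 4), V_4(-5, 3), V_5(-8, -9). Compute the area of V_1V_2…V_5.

94.5

Apply the surveyor's formula: 2A = Σ (x_i·y_{i+1} − x_{i+1}·y_i), indices taken mod 5.
Σ = (30) + (12) + (32) + (69) + (46) = 189
Area = |Σ|/2 = 94.5.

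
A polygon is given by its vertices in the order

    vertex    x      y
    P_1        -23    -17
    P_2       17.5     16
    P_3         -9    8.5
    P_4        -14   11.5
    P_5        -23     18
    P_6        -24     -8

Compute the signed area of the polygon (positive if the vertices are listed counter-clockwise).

545.125

P_1→P_2: (-23)(16) − (17.5)(-17) = -70.5
P_2→P_3: (17.5)(8.5) − (-9)(16) = 292.75
P_3→P_4: (-9)(11.5) − (-14)(8.5) = 15.5
P_4→P_5: (-14)(18) − (-23)(11.5) = 12.5
P_5→P_6: (-23)(-8) − (-24)(18) = 616
P_6→P_1: (-24)(-17) − (-23)(-8) = 224
Σ = 1090.25
Signed area = Σ/2 = 545.125 (positive ⇒ counter-clockwise traversal).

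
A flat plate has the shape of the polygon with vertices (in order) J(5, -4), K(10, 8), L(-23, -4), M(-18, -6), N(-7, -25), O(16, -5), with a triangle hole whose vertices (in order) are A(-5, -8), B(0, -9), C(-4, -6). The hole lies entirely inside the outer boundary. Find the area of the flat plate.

541.5

Outer boundary:
Apply the shoelace (surveyor's) formula: 2A = Σ (x_i·y_{i+1} − x_{i+1}·y_i), indices taken mod 6.
Σ = (80) + (144) + (66) + (408) + (435) + (-39) = 1094
Area = |Σ|/2 = 547.
Hole:
Σ = (45) + (-36) + (2) = 11
Area = |Σ|/2 = 5.5.
Net area = 547 − 5.5 = 541.5.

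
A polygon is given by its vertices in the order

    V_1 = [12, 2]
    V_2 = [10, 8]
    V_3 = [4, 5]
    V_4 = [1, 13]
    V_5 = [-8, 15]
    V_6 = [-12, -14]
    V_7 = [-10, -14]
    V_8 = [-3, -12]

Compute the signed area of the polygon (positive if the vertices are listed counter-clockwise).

Apply the shoelace formula: 2A = Σ (x_i·y_{i+1} − x_{i+1}·y_i), indices taken mod 8.
Cross-terms: 76, 18, 47, 119, 292, 28, 78, 138  ⇒  Σ = 796
Signed area = Σ/2 = 398 (positive ⇒ counter-clockwise traversal).

398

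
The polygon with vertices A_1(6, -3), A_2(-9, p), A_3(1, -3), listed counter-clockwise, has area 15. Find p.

3

The doubled signed area Σ (x_i y_{i+1} − x_{i+1} y_i) is linear in p.
With p=0 it equals 15; the coefficient of p is 5 (from the two edges through A_2).
So 5·p + 15 = 2·15 = 30 ⇒ p = 3.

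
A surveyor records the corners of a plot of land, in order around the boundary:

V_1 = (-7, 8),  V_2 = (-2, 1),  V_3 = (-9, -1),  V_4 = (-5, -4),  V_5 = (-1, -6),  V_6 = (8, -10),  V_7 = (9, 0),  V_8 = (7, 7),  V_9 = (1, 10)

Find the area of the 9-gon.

Cross-terms: 9, 11, 31, 26, 58, 90, 63, 63, 78  ⇒  Σ = 429
Area = |Σ|/2 = 214.5.

214.5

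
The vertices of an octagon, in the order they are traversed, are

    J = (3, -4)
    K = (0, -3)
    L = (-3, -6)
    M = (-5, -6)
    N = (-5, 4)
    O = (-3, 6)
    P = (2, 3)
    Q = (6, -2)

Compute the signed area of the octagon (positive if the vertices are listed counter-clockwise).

-79.5

Apply the shoelace (surveyor's) formula: 2A = Σ (x_i·y_{i+1} − x_{i+1}·y_i), indices taken mod 8.
Σ = (-9) + (-9) + (-12) + (-50) + (-18) + (-21) + (-22) + (-18) = -159
Signed area = Σ/2 = -79.5 (negative ⇒ clockwise traversal).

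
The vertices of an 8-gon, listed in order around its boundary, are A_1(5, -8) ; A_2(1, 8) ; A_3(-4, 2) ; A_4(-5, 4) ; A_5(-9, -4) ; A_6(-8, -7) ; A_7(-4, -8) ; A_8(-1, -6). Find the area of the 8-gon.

126.5

Apply the shoelace formula: 2A = Σ (x_i·y_{i+1} − x_{i+1}·y_i), indices taken mod 8.
Σ = (48) + (34) + (-6) + (56) + (31) + (36) + (16) + (38) = 253
Area = |Σ|/2 = 126.5.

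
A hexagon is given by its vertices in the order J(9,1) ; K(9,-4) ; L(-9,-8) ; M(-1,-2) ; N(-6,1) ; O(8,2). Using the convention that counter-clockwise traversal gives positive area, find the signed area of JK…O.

Σ = (-45) + (-108) + (10) + (-13) + (-20) + (-10) = -186
Signed area = Σ/2 = -93 (negative ⇒ clockwise traversal).

-93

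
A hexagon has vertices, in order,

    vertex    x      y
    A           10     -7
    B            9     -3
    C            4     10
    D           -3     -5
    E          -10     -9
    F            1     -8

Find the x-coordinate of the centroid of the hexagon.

566/213

Apply the shoelace formula. First the cross-terms c_i = x_i·y_{i+1} − x_{i+1}·y_i:
  33, 102, 10, -23, 89, 73  ⇒  2A = 284, A = 142.
Then Σ (x_i + x_{i+1})·c_i = 2264, so x̄ = 2264 / (6·142) = 566/213.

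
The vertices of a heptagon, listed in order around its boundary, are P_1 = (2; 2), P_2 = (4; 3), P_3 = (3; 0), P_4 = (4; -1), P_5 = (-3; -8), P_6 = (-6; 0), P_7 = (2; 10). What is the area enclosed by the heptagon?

86.5

Apply the surveyor's formula: 2A = Σ (x_i·y_{i+1} − x_{i+1}·y_i), indices taken mod 7.
Cross-terms: -2, -9, -3, -35, -48, -60, -16  ⇒  Σ = -173
Area = |Σ|/2 = 86.5.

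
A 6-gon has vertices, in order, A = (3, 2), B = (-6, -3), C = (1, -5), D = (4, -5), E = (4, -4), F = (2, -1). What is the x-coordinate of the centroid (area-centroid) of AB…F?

Apply the shoelace (surveyor's) formula. First the cross-terms c_i = x_i·y_{i+1} − x_{i+1}·y_i:
  3, 33, 15, 4, 4, 7  ⇒  2A = 66, A = 33.
Then Σ (x_i + x_{i+1})·c_i = -8, so x̄ = -8 / (6·33) = -4/99.

-4/99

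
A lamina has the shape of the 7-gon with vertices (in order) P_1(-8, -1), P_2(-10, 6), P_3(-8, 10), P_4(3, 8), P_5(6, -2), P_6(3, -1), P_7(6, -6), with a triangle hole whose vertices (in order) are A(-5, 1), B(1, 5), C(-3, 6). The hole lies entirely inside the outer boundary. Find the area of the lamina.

Outer boundary:
Apply the shoelace (surveyor's) formula: 2A = Σ (x_i·y_{i+1} − x_{i+1}·y_i), indices taken mod 7.
P_1→P_2: (-8)(6) − (-10)(-1) = -58
P_2→P_3: (-10)(10) − (-8)(6) = -52
P_3→P_4: (-8)(8) − (3)(10) = -94
P_4→P_5: (3)(-2) − (6)(8) = -54
P_5→P_6: (6)(-1) − (3)(-2) = 0
P_6→P_7: (3)(-6) − (6)(-1) = -12
P_7→P_1: (6)(-1) − (-8)(-6) = -54
Σ = -324
Area = |Σ|/2 = 162.
Hole:
Apply Gauss's area formula: 2A = Σ (x_i·y_{i+1} − x_{i+1}·y_i), indices taken mod 3.
Σ = (-26) + (21) + (27) = 22
Area = |Σ|/2 = 11.
Net area = 162 − 11 = 151.

151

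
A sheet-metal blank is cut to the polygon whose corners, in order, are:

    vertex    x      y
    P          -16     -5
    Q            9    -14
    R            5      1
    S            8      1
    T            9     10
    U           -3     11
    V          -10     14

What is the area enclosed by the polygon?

443.5

Apply the shoelace (surveyor's) formula: 2A = Σ (x_i·y_{i+1} − x_{i+1}·y_i), indices taken mod 7.
Σ = (269) + (79) + (-3) + (71) + (129) + (68) + (274) = 887
Area = |Σ|/2 = 443.5.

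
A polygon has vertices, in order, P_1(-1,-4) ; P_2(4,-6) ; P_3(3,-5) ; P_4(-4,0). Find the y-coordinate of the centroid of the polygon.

Apply Gauss's area formula. First the cross-terms c_i = x_i·y_{i+1} − x_{i+1}·y_i:
  22, -2, -20, 16  ⇒  2A = 16, A = 8.
Then Σ (y_i + y_{i+1})·c_i = -162, so ȳ = -162 / (6·8) = -3.375.

-3.375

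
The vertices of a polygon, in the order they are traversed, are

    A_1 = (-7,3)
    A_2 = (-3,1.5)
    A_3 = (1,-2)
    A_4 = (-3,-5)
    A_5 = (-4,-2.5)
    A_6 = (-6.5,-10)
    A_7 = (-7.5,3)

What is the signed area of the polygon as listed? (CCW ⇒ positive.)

Apply Gauss's area formula: 2A = Σ (x_i·y_{i+1} − x_{i+1}·y_i), indices taken mod 7.
Σ = (-1.5) + (4.5) + (-11) + (-12.5) + (23.75) + (-94.5) + (-1.5) = -92.75
Signed area = Σ/2 = -46.375 (negative ⇒ clockwise traversal).

-46.375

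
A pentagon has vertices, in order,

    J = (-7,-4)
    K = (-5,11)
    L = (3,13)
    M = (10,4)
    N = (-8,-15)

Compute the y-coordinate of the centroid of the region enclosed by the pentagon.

Apply the shoelace (surveyor's) formula. First the cross-terms c_i = x_i·y_{i+1} − x_{i+1}·y_i:
  -97, -98, -118, -118, -73  ⇒  2A = -504, A = -252.
Then Σ (y_i + y_{i+1})·c_i = -2352, so ȳ = -2352 / (6·(-252)) = 14/9.

14/9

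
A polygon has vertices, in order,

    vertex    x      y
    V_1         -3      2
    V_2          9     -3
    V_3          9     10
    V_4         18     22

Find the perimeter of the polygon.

|V_1V_2| = √((12)² + (-5)²) = √169 = 13
|V_2V_3| = √((0)² + (13)²) = √169 = 13
|V_3V_4| = √((9)² + (12)²) = √225 = 15
|V_4V_1| = √((-21)² + (-20)²) = √841 = 29
Perimeter = 13 + 13 + 15 + 29 = 70.

70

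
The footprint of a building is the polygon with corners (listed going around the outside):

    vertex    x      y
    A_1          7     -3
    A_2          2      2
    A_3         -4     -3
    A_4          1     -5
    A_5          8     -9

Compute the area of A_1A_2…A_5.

Σ = (20) + (2) + (23) + (31) + (39) = 115
Area = |Σ|/2 = 57.5.

57.5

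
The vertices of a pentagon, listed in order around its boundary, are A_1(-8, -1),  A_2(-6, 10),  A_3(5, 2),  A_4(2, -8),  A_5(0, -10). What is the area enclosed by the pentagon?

Apply the shoelace formula: 2A = Σ (x_i·y_{i+1} − x_{i+1}·y_i), indices taken mod 5.
Σ = (-86) + (-62) + (-44) + (-20) + (-80) = -292
Area = |Σ|/2 = 146.

146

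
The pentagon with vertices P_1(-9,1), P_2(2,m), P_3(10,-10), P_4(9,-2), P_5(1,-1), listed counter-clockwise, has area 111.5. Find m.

-10

The doubled signed area Σ (x_i y_{i+1} − x_{i+1} y_i) is linear in m.
With m=0 it equals 33; the coefficient of m is -19 (from the two edges through P_2).
So -19·m + 33 = 2·111.5 = 223 ⇒ m = -10.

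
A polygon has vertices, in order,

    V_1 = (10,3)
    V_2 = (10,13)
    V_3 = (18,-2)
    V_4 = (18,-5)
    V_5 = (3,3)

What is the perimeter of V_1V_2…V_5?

54

|V_1V_2| = √((0)² + (10)²) = √100 = 10
|V_2V_3| = √((8)² + (-15)²) = √289 = 17
|V_3V_4| = √((0)² + (-3)²) = √9 = 3
|V_4V_5| = √((-15)² + (8)²) = √289 = 17
|V_5V_1| = √((7)² + (0)²) = √49 = 7
Perimeter = 10 + 17 + 3 + 17 + 7 = 54.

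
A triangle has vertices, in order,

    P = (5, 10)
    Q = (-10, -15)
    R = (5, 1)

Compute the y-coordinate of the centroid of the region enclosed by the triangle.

-4/3

Apply the surveyor's formula. First the cross-terms c_i = x_i·y_{i+1} − x_{i+1}·y_i:
  25, 65, 45  ⇒  2A = 135, A = 67.5.
Then Σ (y_i + y_{i+1})·c_i = -540, so ȳ = -540 / (6·67.5) = -4/3.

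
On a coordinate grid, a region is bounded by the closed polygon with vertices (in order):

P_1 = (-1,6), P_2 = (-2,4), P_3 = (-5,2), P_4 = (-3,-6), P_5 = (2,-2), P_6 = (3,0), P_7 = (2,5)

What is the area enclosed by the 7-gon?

Apply the shoelace formula: 2A = Σ (x_i·y_{i+1} − x_{i+1}·y_i), indices taken mod 7.
Σ = (8) + (16) + (36) + (18) + (6) + (15) + (17) = 116
Area = |Σ|/2 = 58.

58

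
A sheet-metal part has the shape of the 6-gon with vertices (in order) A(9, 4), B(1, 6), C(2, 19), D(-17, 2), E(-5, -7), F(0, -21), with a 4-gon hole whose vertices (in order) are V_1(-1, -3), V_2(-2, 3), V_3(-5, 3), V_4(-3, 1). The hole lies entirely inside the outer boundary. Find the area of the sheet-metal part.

396.5

Outer boundary:
Apply the surveyor's formula: 2A = Σ (x_i·y_{i+1} − x_{i+1}·y_i), indices taken mod 6.
A→B: (9)(6) − (1)(4) = 50
B→C: (1)(19) − (2)(6) = 7
C→D: (2)(2) − (-17)(19) = 327
D→E: (-17)(-7) − (-5)(2) = 129
E→F: (-5)(-21) − (0)(-7) = 105
F→A: (0)(4) − (9)(-21) = 189
Σ = 807
Area = |Σ|/2 = 403.5.
Hole:
Cross-terms: -9, 9, 4, 10  ⇒  Σ = 14
Area = |Σ|/2 = 7.
Net area = 403.5 − 7 = 396.5.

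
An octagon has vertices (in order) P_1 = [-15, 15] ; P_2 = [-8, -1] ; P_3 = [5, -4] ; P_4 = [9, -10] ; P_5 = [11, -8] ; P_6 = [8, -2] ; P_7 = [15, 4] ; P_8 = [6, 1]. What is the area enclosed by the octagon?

Σ = (135) + (37) + (-14) + (38) + (42) + (62) + (-9) + (105) = 396
Area = |Σ|/2 = 198.

198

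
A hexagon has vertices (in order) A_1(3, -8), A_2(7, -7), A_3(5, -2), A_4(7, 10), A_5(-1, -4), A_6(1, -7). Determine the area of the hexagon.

Apply the shoelace formula: 2A = Σ (x_i·y_{i+1} − x_{i+1}·y_i), indices taken mod 6.
Σ = (35) + (21) + (64) + (-18) + (11) + (13) = 126
Area = |Σ|/2 = 63.

63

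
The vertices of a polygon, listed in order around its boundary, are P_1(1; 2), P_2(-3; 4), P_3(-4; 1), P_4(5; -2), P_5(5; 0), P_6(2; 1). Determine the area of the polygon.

Apply the shoelace (surveyor's) formula: 2A = Σ (x_i·y_{i+1} − x_{i+1}·y_i), indices taken mod 6.
Σ = (10) + (13) + (3) + (10) + (5) + (3) = 44
Area = |Σ|/2 = 22.

22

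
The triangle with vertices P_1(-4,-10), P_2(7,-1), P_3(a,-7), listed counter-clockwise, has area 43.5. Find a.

Write out the shoelace sum; only the two edges meeting at P_3 involve a:
2·Area = [(7·(-7) − a·(-1)) + (a·(-10) − (-4)·(-7))] + 74
       = -9·a + -3 = 87
⇒ a = -10.

-10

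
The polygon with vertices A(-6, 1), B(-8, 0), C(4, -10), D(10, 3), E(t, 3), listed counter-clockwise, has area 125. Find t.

Write out the shoelace sum; only the two edges meeting at E involve t:
2·Area = [(10·3 − t·3) + (t·1 − (-6)·3)] + 200
       = -2·t + 248 = 250
⇒ t = -1.

-1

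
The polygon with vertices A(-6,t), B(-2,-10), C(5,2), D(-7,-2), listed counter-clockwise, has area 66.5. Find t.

The doubled signed area Σ (x_i y_{i+1} − x_{i+1} y_i) is linear in t.
With t=0 it equals 98; the coefficient of t is -5 (from the two edges through A).
So -5·t + 98 = 2·66.5 = 133 ⇒ t = -7.

-7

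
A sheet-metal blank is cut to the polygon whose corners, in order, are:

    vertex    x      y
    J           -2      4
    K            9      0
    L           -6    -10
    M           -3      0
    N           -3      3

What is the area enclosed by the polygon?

Apply the surveyor's formula: 2A = Σ (x_i·y_{i+1} − x_{i+1}·y_i), indices taken mod 5.
J→K: (-2)(0) − (9)(4) = -36
K→L: (9)(-10) − (-6)(0) = -90
L→M: (-6)(0) − (-3)(-10) = -30
M→N: (-3)(3) − (-3)(0) = -9
N→J: (-3)(4) − (-2)(3) = -6
Σ = -171
Area = |Σ|/2 = 85.5.

85.5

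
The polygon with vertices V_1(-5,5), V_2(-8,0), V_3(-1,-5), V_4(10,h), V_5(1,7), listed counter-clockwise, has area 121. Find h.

-1

Write out the shoelace sum; only the two edges meeting at V_4 involve h:
2·Area = [((-1)·h − 10·(-5)) + (10·7 − 1·h)] + 120
       = -2·h + 240 = 242
⇒ h = -1.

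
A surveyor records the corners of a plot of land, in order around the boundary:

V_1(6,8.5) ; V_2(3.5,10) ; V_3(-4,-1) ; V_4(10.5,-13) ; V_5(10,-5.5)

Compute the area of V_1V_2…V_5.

159.75

Apply Gauss's area formula: 2A = Σ (x_i·y_{i+1} − x_{i+1}·y_i), indices taken mod 5.
Cross-terms: 30.25, 36.5, 62.5, 72.25, 118  ⇒  Σ = 319.5
Area = |Σ|/2 = 159.75.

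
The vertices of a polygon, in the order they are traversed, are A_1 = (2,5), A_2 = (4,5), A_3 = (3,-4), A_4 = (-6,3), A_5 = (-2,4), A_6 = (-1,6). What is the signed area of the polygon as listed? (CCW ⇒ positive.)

-49.5

A_1→A_2: (2)(5) − (4)(5) = -10
A_2→A_3: (4)(-4) − (3)(5) = -31
A_3→A_4: (3)(3) − (-6)(-4) = -15
A_4→A_5: (-6)(4) − (-2)(3) = -18
A_5→A_6: (-2)(6) − (-1)(4) = -8
A_6→A_1: (-1)(5) − (2)(6) = -17
Σ = -99
Signed area = Σ/2 = -49.5 (negative ⇒ clockwise traversal).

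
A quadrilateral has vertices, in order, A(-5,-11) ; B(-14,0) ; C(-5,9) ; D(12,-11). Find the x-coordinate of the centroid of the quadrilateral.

Apply the shoelace (surveyor's) formula. First the cross-terms c_i = x_i·y_{i+1} − x_{i+1}·y_i:
  -154, -126, -53, -187  ⇒  2A = -520, A = -260.
Then Σ (x_i + x_{i+1})·c_i = 3640, so x̄ = 3640 / (6·(-260)) = -7/3.

-7/3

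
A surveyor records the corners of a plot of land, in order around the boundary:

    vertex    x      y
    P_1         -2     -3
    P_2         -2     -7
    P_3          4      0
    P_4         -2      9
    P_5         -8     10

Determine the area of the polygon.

84

Apply the shoelace (surveyor's) formula: 2A = Σ (x_i·y_{i+1} − x_{i+1}·y_i), indices taken mod 5.
Cross-terms: 8, 28, 36, 52, 44  ⇒  Σ = 168
Area = |Σ|/2 = 84.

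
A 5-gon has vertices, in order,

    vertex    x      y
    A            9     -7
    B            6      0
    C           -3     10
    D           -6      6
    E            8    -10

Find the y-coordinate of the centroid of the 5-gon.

Apply the shoelace (surveyor's) formula. First the cross-terms c_i = x_i·y_{i+1} − x_{i+1}·y_i:
  42, 60, 42, 12, 34  ⇒  2A = 190, A = 95.
Then Σ (y_i + y_{i+1})·c_i = 352, so ȳ = 352 / (6·95) = 176/285.

176/285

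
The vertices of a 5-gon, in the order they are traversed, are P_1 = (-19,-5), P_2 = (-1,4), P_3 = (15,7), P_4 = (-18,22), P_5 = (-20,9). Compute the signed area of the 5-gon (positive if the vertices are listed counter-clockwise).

Cross-terms: -81, -67, 456, 278, 271  ⇒  Σ = 857
Signed area = Σ/2 = 428.5 (positive ⇒ counter-clockwise traversal).

428.5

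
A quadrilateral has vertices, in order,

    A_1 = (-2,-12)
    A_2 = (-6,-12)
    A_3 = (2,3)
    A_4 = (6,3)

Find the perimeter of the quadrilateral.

42

|A_1A_2| = √((-4)² + (0)²) = √16 = 4
|A_2A_3| = √((8)² + (15)²) = √289 = 17
|A_3A_4| = √((4)² + (0)²) = √16 = 4
|A_4A_1| = √((-8)² + (-15)²) = √289 = 17
Perimeter = 4 + 17 + 4 + 17 = 42.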